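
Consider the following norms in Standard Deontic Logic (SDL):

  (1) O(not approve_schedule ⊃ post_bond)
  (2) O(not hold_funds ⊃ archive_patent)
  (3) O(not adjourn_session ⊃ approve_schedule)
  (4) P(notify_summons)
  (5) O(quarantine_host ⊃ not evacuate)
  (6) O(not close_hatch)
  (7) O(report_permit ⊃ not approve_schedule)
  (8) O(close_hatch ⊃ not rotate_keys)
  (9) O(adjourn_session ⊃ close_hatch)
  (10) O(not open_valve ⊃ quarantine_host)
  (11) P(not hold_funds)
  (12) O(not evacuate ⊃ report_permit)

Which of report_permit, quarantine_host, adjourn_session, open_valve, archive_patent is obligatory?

Premise 6 gives O(not close_hatch).
Premise 9, O(adjourn_session ⊃ close_hatch), contraposes to O(not close_hatch ⊃ not adjourn_session); with O(not close_hatch) we get O(not adjourn_session).
Applying K to premise 3 (O(not adjourn_session ⊃ approve_schedule)) and O(not adjourn_session) yields O(approve_schedule).
The contrapositive of premise 7 (O(report_permit ⊃ not approve_schedule)) is O(approve_schedule ⊃ not report_permit), and O(approve_schedule) is already established, so O(not report_permit).
Premise 12, O(not evacuate ⊃ report_permit), contraposes to O(not report_permit ⊃ evacuate); with O(not report_permit) we get O(evacuate).
The contrapositive of premise 5 (O(quarantine_host ⊃ not evacuate)) is O(evacuate ⊃ not quarantine_host), and O(evacuate) is already established, so O(not quarantine_host).
The contrapositive of premise 10 (O(not open_valve ⊃ quarantine_host)) is O(not quarantine_host ⊃ open_valve), and O(not quarantine_host) is already established, so O(open_valve).
So O(open_valve) holds — open_valve is obligatory. None of the other listed options is made obligatory by any chain of premises.

open_valve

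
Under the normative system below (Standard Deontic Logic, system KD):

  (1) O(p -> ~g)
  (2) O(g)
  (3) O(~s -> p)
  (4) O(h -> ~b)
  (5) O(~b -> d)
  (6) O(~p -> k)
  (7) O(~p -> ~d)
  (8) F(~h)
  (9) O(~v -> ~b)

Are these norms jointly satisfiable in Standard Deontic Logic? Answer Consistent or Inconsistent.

Inconsistent

Premise 8 is F(~h), i.e. O(h).
From O(h) and premise 4, O(h -> ~b), we obtain O(~b).
With premise 5, O(~b -> d), the K-axiom yields O(d).
Premise 7, O(~p -> ~d), contraposes to O(d -> p); with O(d) we get O(p).
Premise 1 is O(p -> ~g); since O(p), deontic closure gives O(~g).
But premise 2 directly asserts O(g).
We now have both O(~g) and O(g) — g is simultaneously obligatory and forbidden, violating the D-axiom.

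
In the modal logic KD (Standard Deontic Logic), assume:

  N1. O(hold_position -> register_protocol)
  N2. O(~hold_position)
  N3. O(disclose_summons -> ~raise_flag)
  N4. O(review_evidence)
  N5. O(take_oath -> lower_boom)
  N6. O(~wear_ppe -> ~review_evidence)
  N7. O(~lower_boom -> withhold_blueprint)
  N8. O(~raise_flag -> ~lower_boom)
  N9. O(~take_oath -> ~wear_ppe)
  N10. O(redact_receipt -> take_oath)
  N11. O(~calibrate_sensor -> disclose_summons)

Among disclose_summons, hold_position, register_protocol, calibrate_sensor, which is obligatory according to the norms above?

calibrate_sensor

From premise 4 we have O(review_evidence).
The contrapositive of premise 6 (O(~wear_ppe -> ~review_evidence)) is O(review_evidence -> wear_ppe), and O(review_evidence) is already established, so O(wear_ppe).
Premise 9, O(~take_oath -> ~wear_ppe), contraposes to O(wear_ppe -> take_oath); with O(wear_ppe) we get O(take_oath).
Premise 5 is O(take_oath -> lower_boom); since O(take_oath), deontic closure gives O(lower_boom).
Premise 8, O(~raise_flag -> ~lower_boom), contraposes to O(lower_boom -> raise_flag); with O(lower_boom) we get O(raise_flag).
Premise 3 is O(disclose_summons -> ~raise_flag); contrapositively O(raise_flag -> ~disclose_summons). Since O(raise_flag) holds, K gives O(~disclose_summons).
Premise 11, O(~calibrate_sensor -> disclose_summons), contraposes to O(~disclose_summons -> calibrate_sensor); with O(~disclose_summons) we get O(calibrate_sensor).
So O(calibrate_sensor) holds — calibrate_sensor is obligatory. None of the other listed options is made obligatory by any chain of premises.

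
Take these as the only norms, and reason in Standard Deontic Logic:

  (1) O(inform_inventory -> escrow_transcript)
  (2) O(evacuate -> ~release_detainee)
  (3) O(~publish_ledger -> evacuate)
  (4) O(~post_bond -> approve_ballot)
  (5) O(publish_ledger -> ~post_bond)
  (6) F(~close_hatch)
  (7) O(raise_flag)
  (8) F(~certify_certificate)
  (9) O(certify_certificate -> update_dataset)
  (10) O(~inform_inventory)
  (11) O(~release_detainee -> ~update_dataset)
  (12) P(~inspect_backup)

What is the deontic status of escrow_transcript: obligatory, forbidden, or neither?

Premise 1 is O(inform_inventory -> escrow_transcript), but O(inform_inventory) is not derivable from the premises, so it does not yield O(escrow_transcript).
No premise or chain of K-axiom applications forces O(escrow_transcript), and none forces O(~escrow_transcript). So escrow_transcript is neither obligatory nor forbidden under these norms.

Neither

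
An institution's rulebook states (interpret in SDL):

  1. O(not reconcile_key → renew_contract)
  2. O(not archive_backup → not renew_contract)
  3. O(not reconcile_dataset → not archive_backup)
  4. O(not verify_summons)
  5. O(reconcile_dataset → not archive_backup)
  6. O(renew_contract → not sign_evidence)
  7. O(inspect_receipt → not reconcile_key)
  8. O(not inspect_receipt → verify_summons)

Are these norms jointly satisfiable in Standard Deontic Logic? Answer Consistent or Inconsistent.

Inconsistent

Premises 5 and 3 are O(reconcile_dataset → not archive_backup) and O(not reconcile_dataset → not archive_backup); every ideal world satisfies reconcile_dataset or not reconcile_dataset, so in either case not archive_backup holds — hence O(not archive_backup).
Applying K to premise 2 (O(not archive_backup → not renew_contract)) and O(not archive_backup) yields O(not renew_contract).
Premise 1 is O(not reconcile_key → renew_contract); contrapositively O(not renew_contract → reconcile_key). Since O(not renew_contract) holds, K gives O(reconcile_key).
Premise 7, O(inspect_receipt → not reconcile_key), contraposes to O(reconcile_key → not inspect_receipt); with O(reconcile_key) we get O(not inspect_receipt).
Applying K to premise 8 (O(not inspect_receipt → verify_summons)) and O(not inspect_receipt) yields O(verify_summons).
However, premise 4 gives O(not verify_summons).
We now have both O(verify_summons) and O(not verify_summons) — verify_summons is simultaneously obligatory and forbidden, violating the D-axiom.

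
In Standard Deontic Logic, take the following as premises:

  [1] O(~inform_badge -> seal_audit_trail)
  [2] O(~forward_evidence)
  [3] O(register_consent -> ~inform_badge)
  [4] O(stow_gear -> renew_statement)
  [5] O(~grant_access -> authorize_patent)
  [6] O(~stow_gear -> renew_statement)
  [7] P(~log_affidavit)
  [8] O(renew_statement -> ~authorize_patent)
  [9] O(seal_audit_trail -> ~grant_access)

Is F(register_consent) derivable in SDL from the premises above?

Yes

Premises 6 and 4 cover both cases: O(~stow_gear -> renew_statement) and O(stow_gear -> renew_statement). Since ~stow_gear ∨ stow_gear is a tautology, O(renew_statement) follows.
With premise 8, O(renew_statement -> ~authorize_patent), the K-axiom yields O(~authorize_patent).
Premise 5 is O(~grant_access -> authorize_patent); contrapositively O(~authorize_patent -> grant_access). Since O(~authorize_patent) holds, K gives O(grant_access).
The contrapositive of premise 9 (O(seal_audit_trail -> ~grant_access)) is O(grant_access -> ~seal_audit_trail), and O(grant_access) is already established, so O(~seal_audit_trail).
Premise 1 is O(~inform_badge -> seal_audit_trail); contrapositively O(~seal_audit_trail -> inform_badge). Since O(~seal_audit_trail) holds, K gives O(inform_badge).
The contrapositive of premise 3 (O(register_consent -> ~inform_badge)) is O(inform_badge -> ~register_consent), and O(inform_badge) is already established, so O(~register_consent).
Premises 2, 7 do not contribute to this derivation.
So O(~register_consent) holds, i.e. F(register_consent). The claim follows.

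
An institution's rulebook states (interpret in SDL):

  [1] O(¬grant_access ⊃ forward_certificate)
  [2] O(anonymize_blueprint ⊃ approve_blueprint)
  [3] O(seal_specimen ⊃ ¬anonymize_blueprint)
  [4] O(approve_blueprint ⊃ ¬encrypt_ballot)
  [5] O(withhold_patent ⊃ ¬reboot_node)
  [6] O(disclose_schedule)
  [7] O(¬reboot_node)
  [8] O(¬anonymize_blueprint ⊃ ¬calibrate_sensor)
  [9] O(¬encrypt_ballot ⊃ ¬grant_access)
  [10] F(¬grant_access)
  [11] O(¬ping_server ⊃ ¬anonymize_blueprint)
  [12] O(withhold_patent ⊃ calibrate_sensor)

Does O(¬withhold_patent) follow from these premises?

Yes

Premise 10 is F(¬grant_access), i.e. O(grant_access).
Premise 9, O(¬encrypt_ballot ⊃ ¬grant_access), contraposes to O(grant_access ⊃ encrypt_ballot); with O(grant_access) we get O(encrypt_ballot).
Premise 4, O(approve_blueprint ⊃ ¬encrypt_ballot), contraposes to O(encrypt_ballot ⊃ ¬approve_blueprint); with O(encrypt_ballot) we get O(¬approve_blueprint).
The contrapositive of premise 2 (O(anonymize_blueprint ⊃ approve_blueprint)) is O(¬approve_blueprint ⊃ ¬anonymize_blueprint), and O(¬approve_blueprint) is already established, so O(¬anonymize_blueprint).
From O(¬anonymize_blueprint) and premise 8, O(¬anonymize_blueprint ⊃ ¬calibrate_sensor), we obtain O(¬calibrate_sensor).
Premise 12, O(withhold_patent ⊃ calibrate_sensor), contraposes to O(¬calibrate_sensor ⊃ ¬withhold_patent); with O(¬calibrate_sensor) we get O(¬withhold_patent).
Premises 1, 3, 5, 6, 7, 11 do not contribute to this derivation.
So O(¬withhold_patent) follows.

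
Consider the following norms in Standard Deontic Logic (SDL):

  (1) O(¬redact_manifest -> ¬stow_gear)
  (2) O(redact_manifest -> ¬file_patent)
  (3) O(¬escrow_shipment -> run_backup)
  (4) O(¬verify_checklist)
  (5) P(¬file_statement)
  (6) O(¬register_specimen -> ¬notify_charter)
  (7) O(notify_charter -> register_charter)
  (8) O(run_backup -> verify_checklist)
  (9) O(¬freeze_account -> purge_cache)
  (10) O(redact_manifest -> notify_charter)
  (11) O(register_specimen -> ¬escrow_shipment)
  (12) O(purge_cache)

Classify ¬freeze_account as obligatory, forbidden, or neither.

Premise 9 is O(¬freeze_account -> purge_cache); even if O(purge_cache) held, inferring O(¬freeze_account) would be affirming the consequent — invalid.
No premise or chain of K-axiom applications forces O(¬freeze_account), and none forces O(freeze_account). So ¬freeze_account is neither obligatory nor forbidden under these norms.

Neither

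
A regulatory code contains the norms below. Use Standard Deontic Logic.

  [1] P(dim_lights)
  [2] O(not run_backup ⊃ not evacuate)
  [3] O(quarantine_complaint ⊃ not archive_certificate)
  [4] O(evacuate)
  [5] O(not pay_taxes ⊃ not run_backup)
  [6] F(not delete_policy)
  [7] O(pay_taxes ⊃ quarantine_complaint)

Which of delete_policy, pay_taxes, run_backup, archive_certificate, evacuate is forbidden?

From premise 4 we have O(evacuate).
Premise 2, O(not run_backup ⊃ not evacuate), contraposes to O(evacuate ⊃ run_backup); with O(evacuate) we get O(run_backup).
The contrapositive of premise 5 (O(not pay_taxes ⊃ not run_backup)) is O(run_backup ⊃ pay_taxes), and O(run_backup) is already established, so O(pay_taxes).
With premise 7, O(pay_taxes ⊃ quarantine_complaint), the K-axiom yields O(quarantine_complaint).
From O(quarantine_complaint) and premise 3, O(quarantine_complaint ⊃ not archive_certificate), we obtain O(not archive_certificate).
So O(not archive_certificate) holds, i.e. archive_certificate is forbidden. None of the other listed options is forbidden under the premises.

archive_certificate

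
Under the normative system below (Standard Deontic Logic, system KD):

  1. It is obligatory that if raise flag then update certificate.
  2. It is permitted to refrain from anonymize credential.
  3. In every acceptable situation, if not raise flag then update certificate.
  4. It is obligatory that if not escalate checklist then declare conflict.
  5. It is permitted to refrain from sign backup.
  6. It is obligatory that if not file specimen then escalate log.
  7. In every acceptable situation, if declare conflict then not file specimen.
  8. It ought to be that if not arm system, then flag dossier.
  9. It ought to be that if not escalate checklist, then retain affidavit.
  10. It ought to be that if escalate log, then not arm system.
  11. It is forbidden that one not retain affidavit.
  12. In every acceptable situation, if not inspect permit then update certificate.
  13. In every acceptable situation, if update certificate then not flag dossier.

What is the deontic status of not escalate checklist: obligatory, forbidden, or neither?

Premises 1 and 3 are O(raise_flag → update_certificate) and O(¬raise_flag → update_certificate); every ideal world satisfies raise_flag or ¬raise_flag, so in either case update_certificate holds — hence O(update_certificate).
Applying K to premise 13 (O(update_certificate → ¬flag_dossier)) and O(update_certificate) yields O(¬flag_dossier).
The contrapositive of premise 8 (O(¬arm_system → flag_dossier)) is O(¬flag_dossier → arm_system), and O(¬flag_dossier) is already established, so O(arm_system).
Premise 10, O(escalate_log → ¬arm_system), contraposes to O(arm_system → ¬escalate_log); with O(arm_system) we get O(¬escalate_log).
The contrapositive of premise 6 (O(¬file_specimen → escalate_log)) is O(¬escalate_log → file_specimen), and O(¬escalate_log) is already established, so O(file_specimen).
Premise 7, O(declare_conflict → ¬file_specimen), contraposes to O(file_specimen → ¬declare_conflict); with O(file_specimen) we get O(¬declare_conflict).
Premise 4, O(¬escalate_checklist → declare_conflict), contraposes to O(¬declare_conflict → escalate_checklist); with O(¬declare_conflict) we get O(escalate_checklist).
Premises 2, 5, 9, 11, 12 do not contribute to this derivation.
Thus O(escalate_checklist), which is F(¬escalate_checklist): ¬escalate_checklist is forbidden.

Forbidden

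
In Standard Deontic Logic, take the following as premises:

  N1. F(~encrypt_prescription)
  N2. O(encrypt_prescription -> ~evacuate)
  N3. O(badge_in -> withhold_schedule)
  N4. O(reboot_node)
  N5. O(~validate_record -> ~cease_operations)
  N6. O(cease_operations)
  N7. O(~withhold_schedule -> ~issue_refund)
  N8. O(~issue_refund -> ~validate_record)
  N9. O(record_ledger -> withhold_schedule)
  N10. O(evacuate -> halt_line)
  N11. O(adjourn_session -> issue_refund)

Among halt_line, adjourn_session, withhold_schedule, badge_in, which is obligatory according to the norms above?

Premise 6 states O(cease_operations) outright.
The contrapositive of premise 5 (O(~validate_record -> ~cease_operations)) is O(cease_operations -> validate_record), and O(cease_operations) is already established, so O(validate_record).
Premise 8, O(~issue_refund -> ~validate_record), contraposes to O(validate_record -> issue_refund); with O(validate_record) we get O(issue_refund).
Premise 7, O(~withhold_schedule -> ~issue_refund), contraposes to O(issue_refund -> withhold_schedule); with O(issue_refund) we get O(withhold_schedule).
So O(withhold_schedule) holds — withhold_schedule is obligatory. None of the other listed options is made obligatory by any chain of premises.

withhold_schedule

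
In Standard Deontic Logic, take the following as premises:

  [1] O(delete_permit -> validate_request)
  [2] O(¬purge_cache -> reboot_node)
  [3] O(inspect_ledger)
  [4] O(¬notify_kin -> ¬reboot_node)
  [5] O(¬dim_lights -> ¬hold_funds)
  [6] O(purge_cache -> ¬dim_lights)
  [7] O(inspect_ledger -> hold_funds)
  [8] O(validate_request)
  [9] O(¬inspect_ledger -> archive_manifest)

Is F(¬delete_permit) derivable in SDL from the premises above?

No

Premise 1 is O(delete_permit -> validate_request); even if O(validate_request) held, inferring O(delete_permit) would be affirming the consequent — invalid.
No other premise forces O(delete_permit). An ideal world satisfying every premise can still have ¬delete_permit true, so F(¬delete_permit) is not derivable.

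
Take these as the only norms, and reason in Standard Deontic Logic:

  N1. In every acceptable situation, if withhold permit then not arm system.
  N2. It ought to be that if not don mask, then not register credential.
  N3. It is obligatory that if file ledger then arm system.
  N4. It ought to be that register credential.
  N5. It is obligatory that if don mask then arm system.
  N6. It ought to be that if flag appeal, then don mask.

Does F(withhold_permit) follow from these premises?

Premise 4 gives O(register_credential).
Premise 2, O(¬don_mask → ¬register_credential), contraposes to O(register_credential → don_mask); with O(register_credential) we get O(don_mask).
With premise 5, O(don_mask → arm_system), the K-axiom yields O(arm_system).
Premise 1, O(withhold_permit → ¬arm_system), contraposes to O(arm_system → ¬withhold_permit); with O(arm_system) we get O(¬withhold_permit).
Premises 3, 6 do not contribute to this derivation.
So O(¬withhold_permit) holds, i.e. F(withhold_permit). The claim follows.

Yes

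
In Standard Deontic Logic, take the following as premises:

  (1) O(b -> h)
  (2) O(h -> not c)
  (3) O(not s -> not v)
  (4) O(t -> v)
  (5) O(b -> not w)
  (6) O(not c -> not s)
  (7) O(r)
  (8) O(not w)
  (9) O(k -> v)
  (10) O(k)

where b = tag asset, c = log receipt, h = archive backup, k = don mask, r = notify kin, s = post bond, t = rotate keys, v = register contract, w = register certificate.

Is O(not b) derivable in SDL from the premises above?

Premise 10 states O(k) outright.
From O(k) and premise 9, O(k -> v), we obtain O(v).
The contrapositive of premise 3 (O(not s -> not v)) is O(v -> s), and O(v) is already established, so O(s).
Premise 6, O(not c -> not s), contraposes to O(s -> c); with O(s) we get O(c).
Premise 2, O(h -> not c), contraposes to O(c -> not h); with O(c) we get O(not h).
Premise 1 is O(b -> h); contrapositively O(not h -> not b). Since O(not h) holds, K gives O(not b).
Premises 4, 5, 7, 8 do not contribute to this derivation.
So O(not b) follows.

Yes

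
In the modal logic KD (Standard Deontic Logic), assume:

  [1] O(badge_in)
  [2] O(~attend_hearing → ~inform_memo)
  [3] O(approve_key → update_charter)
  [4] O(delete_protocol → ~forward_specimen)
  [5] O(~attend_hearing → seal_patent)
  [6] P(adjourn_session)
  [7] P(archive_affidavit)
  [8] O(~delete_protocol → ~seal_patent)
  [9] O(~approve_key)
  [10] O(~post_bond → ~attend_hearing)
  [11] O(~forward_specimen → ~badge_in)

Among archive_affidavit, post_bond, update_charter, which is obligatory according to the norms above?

Premise 1 gives O(badge_in).
Premise 11 is O(~forward_specimen → ~badge_in); contrapositively O(badge_in → forward_specimen). Since O(badge_in) holds, K gives O(forward_specimen).
Premise 4, O(delete_protocol → ~forward_specimen), contraposes to O(forward_specimen → ~delete_protocol); with O(forward_specimen) we get O(~delete_protocol).
Premise 8 is O(~delete_protocol → ~seal_patent); since O(~delete_protocol), deontic closure gives O(~seal_patent).
Premise 5 is O(~attend_hearing → seal_patent); contrapositively O(~seal_patent → attend_hearing). Since O(~seal_patent) holds, K gives O(attend_hearing).
The contrapositive of premise 10 (O(~post_bond → ~attend_hearing)) is O(attend_hearing → post_bond), and O(attend_hearing) is already established, so O(post_bond).
So O(post_bond) holds — post_bond is obligatory. None of the other listed options is made obligatory by any chain of premises.

post_bond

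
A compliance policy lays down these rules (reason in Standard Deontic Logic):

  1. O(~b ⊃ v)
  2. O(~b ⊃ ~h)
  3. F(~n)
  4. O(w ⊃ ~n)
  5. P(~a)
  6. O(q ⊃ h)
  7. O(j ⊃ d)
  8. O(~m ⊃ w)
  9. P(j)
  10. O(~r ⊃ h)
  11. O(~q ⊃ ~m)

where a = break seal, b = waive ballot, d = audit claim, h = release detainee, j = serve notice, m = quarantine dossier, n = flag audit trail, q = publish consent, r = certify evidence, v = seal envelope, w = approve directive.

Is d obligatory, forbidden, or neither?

Premise 7 is O(j ⊃ d), but O(j) is not derivable from the premises (the permission P(j) asserts only ~O(~j), not O(j)), so it does not yield O(d).
No premise or chain of K-axiom applications forces O(d), and none forces O(~d). So d is neither obligatory nor forbidden under these norms.

Neither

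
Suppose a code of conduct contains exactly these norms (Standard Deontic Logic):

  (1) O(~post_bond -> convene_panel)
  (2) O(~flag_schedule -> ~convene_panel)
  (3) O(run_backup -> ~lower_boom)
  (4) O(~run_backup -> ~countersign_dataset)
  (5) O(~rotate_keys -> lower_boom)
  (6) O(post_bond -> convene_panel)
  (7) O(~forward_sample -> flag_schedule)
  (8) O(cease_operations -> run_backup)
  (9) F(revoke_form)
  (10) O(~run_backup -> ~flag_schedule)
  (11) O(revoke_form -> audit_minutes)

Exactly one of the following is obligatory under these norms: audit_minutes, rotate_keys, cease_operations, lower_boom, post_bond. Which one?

By case analysis on ~post_bond: premise 1 gives O(~post_bond -> convene_panel) and premise 6 gives O(post_bond -> convene_panel), so O(convene_panel) either way.
The contrapositive of premise 2 (O(~flag_schedule -> ~convene_panel)) is O(convene_panel -> flag_schedule), and O(convene_panel) is already established, so O(flag_schedule).
Premise 10 is O(~run_backup -> ~flag_schedule); contrapositively O(flag_schedule -> run_backup). Since O(flag_schedule) holds, K gives O(run_backup).
Applying K to premise 3 (O(run_backup -> ~lower_boom)) and O(run_backup) yields O(~lower_boom).
The contrapositive of premise 5 (O(~rotate_keys -> lower_boom)) is O(~lower_boom -> rotate_keys), and O(~lower_boom) is already established, so O(rotate_keys).
So O(rotate_keys) holds — rotate_keys is obligatory. None of the other listed options is made obligatory by any chain of premises.

rotate_keys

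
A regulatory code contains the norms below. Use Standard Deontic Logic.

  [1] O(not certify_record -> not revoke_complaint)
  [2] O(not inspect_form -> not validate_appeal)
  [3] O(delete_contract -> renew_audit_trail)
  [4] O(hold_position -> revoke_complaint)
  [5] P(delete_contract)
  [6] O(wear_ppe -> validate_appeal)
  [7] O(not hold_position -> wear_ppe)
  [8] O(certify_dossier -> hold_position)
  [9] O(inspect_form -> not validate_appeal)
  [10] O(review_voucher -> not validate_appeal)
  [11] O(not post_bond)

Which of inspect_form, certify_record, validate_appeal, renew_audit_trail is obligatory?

By case analysis on inspect_form: premise 9 gives O(inspect_form -> not validate_appeal) and premise 2 gives O(not inspect_form -> not validate_appeal), so O(not validate_appeal) either way.
Premise 6, O(wear_ppe -> validate_appeal), contraposes to O(not validate_appeal -> not wear_ppe); with O(not validate_appeal) we get O(not wear_ppe).
The contrapositive of premise 7 (O(not hold_position -> wear_ppe)) is O(not wear_ppe -> hold_position), and O(not wear_ppe) is already established, so O(hold_position).
Applying K to premise 4 (O(hold_position -> revoke_complaint)) and O(hold_position) yields O(revoke_complaint).
Premise 1 is O(not certify_record -> not revoke_complaint); contrapositively O(revoke_complaint -> certify_record). Since O(revoke_complaint) holds, K gives O(certify_record).
So O(certify_record) holds — certify_record is obligatory. None of the other listed options is made obligatory by any chain of premises.

certify_record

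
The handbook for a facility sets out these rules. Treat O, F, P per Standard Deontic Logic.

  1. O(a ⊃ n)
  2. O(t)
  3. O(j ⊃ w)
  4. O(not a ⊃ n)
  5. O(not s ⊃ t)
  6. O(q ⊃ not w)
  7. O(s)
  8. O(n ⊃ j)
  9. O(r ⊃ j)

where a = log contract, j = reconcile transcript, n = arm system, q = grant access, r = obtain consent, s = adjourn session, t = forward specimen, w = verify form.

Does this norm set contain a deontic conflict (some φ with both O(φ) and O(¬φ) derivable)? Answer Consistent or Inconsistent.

Premise 5 is O(not s ⊃ t); even if O(t) held, inferring O(not s) would be affirming the consequent — invalid.
So O(not s) is not derivable, and the apparent clash with O(s) does not arise.
A world satisfying every obligation exists (e.g. a=false, j=true, n=true, q=false, r=false, s=true, t=true, w=true); no atom is both obligatory and forbidden, so the set is consistent.

Consistent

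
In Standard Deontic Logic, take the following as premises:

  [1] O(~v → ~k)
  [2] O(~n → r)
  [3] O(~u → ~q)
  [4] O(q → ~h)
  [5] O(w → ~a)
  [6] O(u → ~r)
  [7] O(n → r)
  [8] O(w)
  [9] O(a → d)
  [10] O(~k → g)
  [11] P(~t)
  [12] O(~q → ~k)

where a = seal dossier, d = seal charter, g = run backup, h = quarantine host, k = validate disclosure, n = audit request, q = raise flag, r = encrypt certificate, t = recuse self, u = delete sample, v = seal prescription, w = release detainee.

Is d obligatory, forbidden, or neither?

Premise 9 is O(a → d), but O(a) is not derivable from the premises, so it does not yield O(d).
No premise or chain of K-axiom applications forces O(d), and none forces O(~d). So d is neither obligatory nor forbidden under these norms.

Neither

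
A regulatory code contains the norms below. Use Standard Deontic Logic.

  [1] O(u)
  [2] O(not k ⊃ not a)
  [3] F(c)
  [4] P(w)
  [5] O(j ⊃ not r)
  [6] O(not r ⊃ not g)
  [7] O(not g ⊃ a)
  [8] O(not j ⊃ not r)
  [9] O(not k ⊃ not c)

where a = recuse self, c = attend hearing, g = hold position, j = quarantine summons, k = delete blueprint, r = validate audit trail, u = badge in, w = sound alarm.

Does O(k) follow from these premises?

Premises 5 and 8 cover both cases: O(j ⊃ not r) and O(not j ⊃ not r). Since j ∨ not j is a tautology, O(not r) follows.
Applying K to premise 6 (O(not r ⊃ not g)) and O(not r) yields O(not g).
Premise 7 is O(not g ⊃ a); since O(not g), deontic closure gives O(a).
Premise 2, O(not k ⊃ not a), contraposes to O(a ⊃ k); with O(a) we get O(k).
Premises 1, 3, 4, 9 do not contribute to this derivation.
So O(k) follows.

Yes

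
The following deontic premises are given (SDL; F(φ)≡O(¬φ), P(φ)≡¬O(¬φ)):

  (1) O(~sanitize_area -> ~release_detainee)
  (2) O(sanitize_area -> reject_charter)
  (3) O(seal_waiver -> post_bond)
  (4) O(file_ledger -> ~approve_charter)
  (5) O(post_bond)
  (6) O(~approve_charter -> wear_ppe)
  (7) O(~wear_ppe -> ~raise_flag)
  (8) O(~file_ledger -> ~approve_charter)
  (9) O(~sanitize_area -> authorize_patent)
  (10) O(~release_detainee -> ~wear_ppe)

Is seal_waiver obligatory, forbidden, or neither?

Premise 3 is O(seal_waiver -> post_bond); even if O(post_bond) held, inferring O(seal_waiver) would be affirming the consequent — invalid.
No premise or chain of K-axiom applications forces O(seal_waiver), and none forces O(~seal_waiver). So seal_waiver is neither obligatory nor forbidden under these norms.

Neither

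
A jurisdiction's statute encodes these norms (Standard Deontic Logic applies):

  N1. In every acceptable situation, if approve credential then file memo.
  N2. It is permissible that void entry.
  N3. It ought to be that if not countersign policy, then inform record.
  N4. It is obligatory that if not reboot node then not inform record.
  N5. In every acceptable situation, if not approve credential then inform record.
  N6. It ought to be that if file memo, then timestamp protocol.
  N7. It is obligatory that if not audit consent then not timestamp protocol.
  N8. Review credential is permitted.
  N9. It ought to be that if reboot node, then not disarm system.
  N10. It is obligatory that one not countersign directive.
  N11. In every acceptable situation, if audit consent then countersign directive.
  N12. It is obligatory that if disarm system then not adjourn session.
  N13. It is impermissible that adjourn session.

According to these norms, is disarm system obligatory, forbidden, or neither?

Forbidden

Premise 10 gives O(¬countersign_directive).
The contrapositive of premise 11 (O(audit_consent → countersign_directive)) is O(¬countersign_directive → ¬audit_consent), and O(¬countersign_directive) is already established, so O(¬audit_consent).
Premise 7 is O(¬audit_consent → ¬timestamp_protocol); since O(¬audit_consent), deontic closure gives O(¬timestamp_protocol).
Premise 6, O(file_memo → timestamp_protocol), contraposes to O(¬timestamp_protocol → ¬file_memo); with O(¬timestamp_protocol) we get O(¬file_memo).
Premise 1 is O(approve_credential → file_memo); contrapositively O(¬file_memo → ¬approve_credential). Since O(¬file_memo) holds, K gives O(¬approve_credential).
With premise 5, O(¬approve_credential → inform_record), the K-axiom yields O(inform_record).
Premise 4, O(¬reboot_node → ¬inform_record), contraposes to O(inform_record → reboot_node); with O(inform_record) we get O(reboot_node).
Premise 9 is O(reboot_node → ¬disarm_system); since O(reboot_node), deontic closure gives O(¬disarm_system).
Premises 2, 3, 8, 12, 13 do not contribute to this derivation.
Thus O(¬disarm_system), which is F(disarm_system): disarm_system is forbidden.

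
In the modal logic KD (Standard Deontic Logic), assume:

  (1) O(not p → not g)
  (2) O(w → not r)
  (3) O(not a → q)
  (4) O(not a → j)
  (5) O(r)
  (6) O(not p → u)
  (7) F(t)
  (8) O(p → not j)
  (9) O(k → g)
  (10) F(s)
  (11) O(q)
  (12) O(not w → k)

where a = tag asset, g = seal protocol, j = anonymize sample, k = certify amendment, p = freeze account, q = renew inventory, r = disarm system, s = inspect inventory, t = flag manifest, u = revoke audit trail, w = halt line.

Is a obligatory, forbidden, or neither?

Obligatory

Premise 5 states O(r) outright.
Premise 2, O(w → not r), contraposes to O(r → not w); with O(r) we get O(not w).
Premise 12 is O(not w → k); since O(not w), deontic closure gives O(k).
Premise 9 is O(k → g); since O(k), deontic closure gives O(g).
Premise 1 is O(not p → not g); contrapositively O(g → p). Since O(g) holds, K gives O(p).
Applying K to premise 8 (O(p → not j)) and O(p) yields O(not j).
The contrapositive of premise 4 (O(not a → j)) is O(not j → a), and O(not j) is already established, so O(a).
Premises 3, 6, 7, 10, 11 do not contribute to this derivation.
Hence a is obligatory.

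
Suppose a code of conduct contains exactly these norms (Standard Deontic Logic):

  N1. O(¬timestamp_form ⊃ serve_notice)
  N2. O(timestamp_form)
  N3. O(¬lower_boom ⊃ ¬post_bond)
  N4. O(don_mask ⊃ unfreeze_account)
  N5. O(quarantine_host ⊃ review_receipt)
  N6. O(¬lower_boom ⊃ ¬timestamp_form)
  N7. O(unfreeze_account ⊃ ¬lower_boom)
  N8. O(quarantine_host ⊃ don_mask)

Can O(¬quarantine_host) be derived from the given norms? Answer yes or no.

Yes

From premise 2 we have O(timestamp_form).
Premise 6, O(¬lower_boom ⊃ ¬timestamp_form), contraposes to O(timestamp_form ⊃ lower_boom); with O(timestamp_form) we get O(lower_boom).
Premise 7, O(unfreeze_account ⊃ ¬lower_boom), contraposes to O(lower_boom ⊃ ¬unfreeze_account); with O(lower_boom) we get O(¬unfreeze_account).
The contrapositive of premise 4 (O(don_mask ⊃ unfreeze_account)) is O(¬unfreeze_account ⊃ ¬don_mask), and O(¬unfreeze_account) is already established, so O(¬don_mask).
Premise 8, O(quarantine_host ⊃ don_mask), contraposes to O(¬don_mask ⊃ ¬quarantine_host); with O(¬don_mask) we get O(¬quarantine_host).
Premises 1, 3, 5 do not contribute to this derivation.
So O(¬quarantine_host) follows.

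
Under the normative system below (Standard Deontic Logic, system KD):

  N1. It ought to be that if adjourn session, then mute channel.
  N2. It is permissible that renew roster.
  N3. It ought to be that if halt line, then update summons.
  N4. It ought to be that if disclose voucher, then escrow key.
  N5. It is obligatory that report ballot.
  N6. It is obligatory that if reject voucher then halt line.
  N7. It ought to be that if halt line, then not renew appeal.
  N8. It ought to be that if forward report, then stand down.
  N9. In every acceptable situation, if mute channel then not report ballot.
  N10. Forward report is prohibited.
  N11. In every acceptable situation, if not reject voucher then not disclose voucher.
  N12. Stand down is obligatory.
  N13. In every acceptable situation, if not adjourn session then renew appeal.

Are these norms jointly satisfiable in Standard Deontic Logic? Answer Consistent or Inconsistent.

Consistent

Premise 8 is O(forward_report → stand_down); even if O(stand_down) held, inferring O(forward_report) would be affirming the consequent — invalid.
So O(forward_report) is not derivable, and the apparent clash with O(¬forward_report) does not arise.
A world satisfying every obligation exists (e.g. adjourn_session=false, disclose_voucher=false, escrow_key=false, forward_report=false, halt_line=false, mute_channel=false, reject_voucher=false, renew_appeal=true, renew_roster=false, report_ballot=true, stand_down=true, update_summons=false); no atom is both obligatory and forbidden, so the set is consistent.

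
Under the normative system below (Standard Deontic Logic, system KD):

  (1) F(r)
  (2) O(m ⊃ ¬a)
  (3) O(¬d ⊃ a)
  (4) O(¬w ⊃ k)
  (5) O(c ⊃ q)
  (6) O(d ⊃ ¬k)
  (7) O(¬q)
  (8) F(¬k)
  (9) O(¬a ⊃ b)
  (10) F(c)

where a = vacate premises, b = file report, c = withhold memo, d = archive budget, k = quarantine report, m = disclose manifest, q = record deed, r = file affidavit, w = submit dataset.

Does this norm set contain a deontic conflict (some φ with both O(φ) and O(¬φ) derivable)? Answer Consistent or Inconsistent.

Premise 5 is O(c ⊃ q), but O(c) is not derivable from the premises, so it does not yield O(q).
So O(q) is not derivable, and the apparent clash with O(¬q) does not arise.
A world satisfying every obligation exists (e.g. a=true, b=false, c=false, d=false, k=true, m=false, q=false, r=false, w=false); no atom is both obligatory and forbidden, so the set is consistent.

Consistent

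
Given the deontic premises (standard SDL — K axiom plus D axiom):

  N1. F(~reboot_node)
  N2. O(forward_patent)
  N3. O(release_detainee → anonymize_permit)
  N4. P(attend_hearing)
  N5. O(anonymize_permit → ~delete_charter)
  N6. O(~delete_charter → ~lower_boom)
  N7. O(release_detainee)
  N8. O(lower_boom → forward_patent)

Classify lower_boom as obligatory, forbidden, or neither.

Forbidden

Premise 7 states O(release_detainee) outright.
Premise 3 is O(release_detainee → anonymize_permit); since O(release_detainee), deontic closure gives O(anonymize_permit).
Premise 5 is O(anonymize_permit → ~delete_charter); since O(anonymize_permit), deontic closure gives O(~delete_charter).
From O(~delete_charter) and premise 6, O(~delete_charter → ~lower_boom), we obtain O(~lower_boom).
Premises 1, 2, 4, 8 do not contribute to this derivation.
Thus O(~lower_boom), which is F(lower_boom): lower_boom is forbidden.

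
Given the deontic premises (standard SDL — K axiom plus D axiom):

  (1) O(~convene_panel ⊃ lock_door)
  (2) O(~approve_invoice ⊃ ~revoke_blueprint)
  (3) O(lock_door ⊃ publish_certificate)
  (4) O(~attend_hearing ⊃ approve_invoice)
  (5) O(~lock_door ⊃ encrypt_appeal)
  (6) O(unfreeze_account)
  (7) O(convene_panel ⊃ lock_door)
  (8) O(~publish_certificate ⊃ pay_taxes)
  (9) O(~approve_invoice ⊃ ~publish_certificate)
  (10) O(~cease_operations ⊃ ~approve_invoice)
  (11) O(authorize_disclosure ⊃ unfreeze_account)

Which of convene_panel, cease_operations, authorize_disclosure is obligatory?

cease_operations

Premises 7 and 1 are O(convene_panel ⊃ lock_door) and O(~convene_panel ⊃ lock_door); every ideal world satisfies convene_panel or ~convene_panel, so in either case lock_door holds — hence O(lock_door).
Premise 3 is O(lock_door ⊃ publish_certificate); since O(lock_door), deontic closure gives O(publish_certificate).
Premise 9, O(~approve_invoice ⊃ ~publish_certificate), contraposes to O(publish_certificate ⊃ approve_invoice); with O(publish_certificate) we get O(approve_invoice).
Premise 10 is O(~cease_operations ⊃ ~approve_invoice); contrapositively O(approve_invoice ⊃ cease_operations). Since O(approve_invoice) holds, K gives O(cease_operations).
So O(cease_operations) holds — cease_operations is obligatory. None of the other listed options is made obligatory by any chain of premises.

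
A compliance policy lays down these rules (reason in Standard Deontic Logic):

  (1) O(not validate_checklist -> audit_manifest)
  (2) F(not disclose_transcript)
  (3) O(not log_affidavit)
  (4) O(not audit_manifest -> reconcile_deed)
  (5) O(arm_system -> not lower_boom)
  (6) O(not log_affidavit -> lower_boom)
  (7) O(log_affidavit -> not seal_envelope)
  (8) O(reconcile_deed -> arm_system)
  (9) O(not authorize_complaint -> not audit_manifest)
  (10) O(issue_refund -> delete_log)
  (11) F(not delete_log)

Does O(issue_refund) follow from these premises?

No

Premise 10 is O(issue_refund -> delete_log); even if O(delete_log) held, inferring O(issue_refund) would be affirming the consequent — invalid.
No other premise forces O(issue_refund). An ideal world satisfying every premise can still have issue_refund false, so O(issue_refund) is not derivable.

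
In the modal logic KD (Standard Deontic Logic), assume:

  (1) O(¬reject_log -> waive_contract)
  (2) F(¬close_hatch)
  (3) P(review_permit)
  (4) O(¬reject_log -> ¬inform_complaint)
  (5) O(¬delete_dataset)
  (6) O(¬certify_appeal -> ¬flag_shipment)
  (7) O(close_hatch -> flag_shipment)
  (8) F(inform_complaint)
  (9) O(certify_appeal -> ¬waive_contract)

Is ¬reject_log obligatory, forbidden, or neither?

F(¬close_hatch) at premise 2 means O(close_hatch).
Applying K to premise 7 (O(close_hatch -> flag_shipment)) and O(close_hatch) yields O(flag_shipment).
The contrapositive of premise 6 (O(¬certify_appeal -> ¬flag_shipment)) is O(flag_shipment -> certify_appeal), and O(flag_shipment) is already established, so O(certify_appeal).
Applying K to premise 9 (O(certify_appeal -> ¬waive_contract)) and O(certify_appeal) yields O(¬waive_contract).
The contrapositive of premise 1 (O(¬reject_log -> waive_contract)) is O(¬waive_contract -> reject_log), and O(¬waive_contract) is already established, so O(reject_log).
Premises 3, 4, 5, 8 do not contribute to this derivation.
Thus O(reject_log), which is F(¬reject_log): ¬reject_log is forbidden.

Forbidden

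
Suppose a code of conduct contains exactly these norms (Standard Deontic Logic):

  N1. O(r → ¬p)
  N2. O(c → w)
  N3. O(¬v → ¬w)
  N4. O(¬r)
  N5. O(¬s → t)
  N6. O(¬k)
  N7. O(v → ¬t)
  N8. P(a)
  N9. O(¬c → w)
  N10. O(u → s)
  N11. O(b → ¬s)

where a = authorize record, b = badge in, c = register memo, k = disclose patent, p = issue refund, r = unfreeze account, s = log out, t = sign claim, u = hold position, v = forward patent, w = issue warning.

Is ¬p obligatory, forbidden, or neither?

Premise 1 is O(r → ¬p), but O(r) is not derivable from the premises, so it does not yield O(¬p).
No premise or chain of K-axiom applications forces O(¬p), and none forces O(p). So ¬p is neither obligatory nor forbidden under these norms.

Neither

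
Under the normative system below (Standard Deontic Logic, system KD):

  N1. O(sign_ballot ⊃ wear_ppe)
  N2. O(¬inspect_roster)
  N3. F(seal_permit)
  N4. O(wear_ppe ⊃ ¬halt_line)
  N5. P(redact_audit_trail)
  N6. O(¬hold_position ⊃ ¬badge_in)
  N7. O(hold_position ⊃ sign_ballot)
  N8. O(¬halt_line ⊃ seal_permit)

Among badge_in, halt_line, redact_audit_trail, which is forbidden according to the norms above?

badge_in

F(seal_permit) at premise 3 means O(¬seal_permit).
The contrapositive of premise 8 (O(¬halt_line ⊃ seal_permit)) is O(¬seal_permit ⊃ halt_line), and O(¬seal_permit) is already established, so O(halt_line).
Premise 4, O(wear_ppe ⊃ ¬halt_line), contraposes to O(halt_line ⊃ ¬wear_ppe); with O(halt_line) we get O(¬wear_ppe).
The contrapositive of premise 1 (O(sign_ballot ⊃ wear_ppe)) is O(¬wear_ppe ⊃ ¬sign_ballot), and O(¬wear_ppe) is already established, so O(¬sign_ballot).
Premise 7 is O(hold_position ⊃ sign_ballot); contrapositively O(¬sign_ballot ⊃ ¬hold_position). Since O(¬sign_ballot) holds, K gives O(¬hold_position).
Premise 6 is O(¬hold_position ⊃ ¬badge_in); since O(¬hold_position), deontic closure gives O(¬badge_in).
So O(¬badge_in) holds, i.e. badge_in is forbidden. None of the other listed options is forbidden under the premises.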